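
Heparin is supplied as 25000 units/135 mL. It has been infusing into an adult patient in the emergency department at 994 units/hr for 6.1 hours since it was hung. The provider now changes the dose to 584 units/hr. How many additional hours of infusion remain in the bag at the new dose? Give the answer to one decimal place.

Initial rate:
Concentration = 25000 units ÷ 135 mL = 185.1852 units/mL
Rate = 994 units/hr ÷ 185.1852 units/mL = 5.3676 mL/hr
Volume infused so far = 5.3676 mL/hr × 6.1 hr = 32.74236 mL
Volume remaining = 135 − 32.74236 = 102.2576 mL
New rate:
Rate = 584 units/hr ÷ 185.1852 units/mL = 3.1536 mL/hr
Time remaining = 102.2576 mL ÷ 3.1536 mL/hr = 32.42568 hr

32.4 hours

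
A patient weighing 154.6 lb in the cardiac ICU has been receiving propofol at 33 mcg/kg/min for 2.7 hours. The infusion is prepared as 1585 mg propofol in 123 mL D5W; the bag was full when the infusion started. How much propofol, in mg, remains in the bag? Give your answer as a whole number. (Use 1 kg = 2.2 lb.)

1209 mg

Weight = 154.6 lb ÷ 2.2 lb/kg = 70.27273 kg
Dose = 33 mcg/kg/min × 70.27273 kg = 2319 mcg/min
2319 mcg/min × 60 min/hr = 139140 mcg/hr
Concentration = 1585 mg ÷ 123 mL = 12.88618 mg/mL = 12886.18 mcg/mL
Rate = 139140 mcg/hr ÷ 12886.18 mcg/mL = 10.79762 mL/hr
Volume infused = 10.79762 mL/hr × 2.7 hr = 29.15356 mL
Volume remaining = 123 − 29.15356 = 93.84644 mL
Drug remaining = 93.84644 mL × 12886.18 mcg/mL = 1209322 mcg = 1209.322 mg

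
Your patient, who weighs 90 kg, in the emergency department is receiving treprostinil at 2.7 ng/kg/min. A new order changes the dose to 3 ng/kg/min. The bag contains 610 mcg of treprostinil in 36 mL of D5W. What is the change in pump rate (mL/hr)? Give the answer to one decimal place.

At the current dose:
Dose = 2.7 ng/kg/min × 90 kg = 243 ng/min
243 ng/min × 60 min/hr = 14580 ng/hr
Concentration = 610 mcg ÷ 36 mL = 16.94444 mcg/mL = 16944.44 ng/mL
Rate = 14580 ng/hr ÷ 16944.44 ng/mL = 0.860459 mL/hr
At the new dose:
Dose = 3 ng/kg/min × 90 kg = 270 ng/min
270 ng/min × 60 min/hr = 16200 ng/hr
Rate = 16200 ng/hr ÷ 16944.44 ng/mL = 0.9560656 mL/hr
Change = 0.9560656 − 0.860459 = 0.09560656 mL/hr → 0.09560656 mL/hr increase

0.1 mL/hr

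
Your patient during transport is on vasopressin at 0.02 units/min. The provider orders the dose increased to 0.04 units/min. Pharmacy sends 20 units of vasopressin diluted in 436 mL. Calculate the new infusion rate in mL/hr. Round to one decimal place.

0.04 units/min × 60 min/hr = 2.4 units/hr
Concentration = 20 units ÷ 436 mL = 0.04587156 units/mL
Rate = 2.4 units/hr ÷ 0.04587156 units/mL = 52.32 mL/hr

52.3 mL/hr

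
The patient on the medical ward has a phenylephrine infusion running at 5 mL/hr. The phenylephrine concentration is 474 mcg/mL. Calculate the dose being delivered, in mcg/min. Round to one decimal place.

Drug rate = 5 mL/hr × 474 mcg/mL = 2370 mcg/hr
2370 mcg/hr ÷ 60 min/hr = 39.5 mcg/min

39.5 mcg/min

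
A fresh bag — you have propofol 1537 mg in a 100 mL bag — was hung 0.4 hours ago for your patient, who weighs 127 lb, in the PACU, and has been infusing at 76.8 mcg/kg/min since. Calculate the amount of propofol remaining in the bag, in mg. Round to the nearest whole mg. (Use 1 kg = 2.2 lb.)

1431 mg

Weight = 127 lb ÷ 2.2 lb/kg = 57.72727 kg
Dose = 76.8 mcg/kg/min × 57.72727 kg = 4433.455 mcg/min
4433.455 mcg/min × 60 min/hr = 266007.3 mcg/hr
Concentration = 1537 mg ÷ 100 mL = 15.37 mg/mL = 15370 mcg/mL
Rate = 266007.3 mcg/hr ÷ 15370 mcg/mL = 17.30691 mL/hr
Volume infused = 17.30691 mL/hr × 0.4 hr = 6.922766 mL
Volume remaining = 100 − 6.922766 = 93.07723 mL
Drug remaining = 93.07723 mL × 15370 mcg/mL = 1430597 mcg = 1430.597 mg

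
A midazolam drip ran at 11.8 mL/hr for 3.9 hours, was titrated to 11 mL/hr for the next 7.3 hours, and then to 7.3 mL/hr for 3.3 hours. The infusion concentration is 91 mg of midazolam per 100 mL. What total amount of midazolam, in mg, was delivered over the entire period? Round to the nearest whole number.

137 mg

Concentration = 91 mg ÷ 100 mL = 0.91 mg/mL
Stage 1: 11.8 mL/hr × 3.9 hr = 46.02 mL → 46.02 mL × 0.91 mg/mL = 41.8782 mg
Stage 2: 11 mL/hr × 7.3 hr = 80.3 mL → 80.3 mL × 0.91 mg/mL = 73.073 mg
Stage 3: 7.3 mL/hr × 3.3 hr = 24.09 mL → 24.09 mL × 0.91 mg/mL = 21.9219 mg
Total = 41.8782 + 73.073 + 21.9219 = 136.8731 mg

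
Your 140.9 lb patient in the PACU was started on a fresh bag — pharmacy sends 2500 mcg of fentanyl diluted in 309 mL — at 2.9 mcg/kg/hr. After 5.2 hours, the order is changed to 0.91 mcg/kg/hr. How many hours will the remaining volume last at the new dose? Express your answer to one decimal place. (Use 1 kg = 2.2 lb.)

Initial rate:
Weight = 140.9 lb ÷ 2.2 lb/kg = 64.04545 kg
Dose = 2.9 mcg/kg/hr × 64.04545 kg = 185.7318 mcg/hr
Concentration = 2500 mcg ÷ 309 mL = 8.090615 mcg/mL
Rate = 185.7318 mcg/hr ÷ 8.090615 mcg/mL = 22.95645 mL/hr
Volume infused so far = 22.95645 mL/hr × 5.2 hr = 119.3736 mL
Volume remaining = 309 − 119.3736 = 189.6264 mL
New rate:
Dose = 0.91 mcg/kg/hr × 64.04545 kg = 58.28136 mcg/hr
Rate = 58.28136 mcg/hr ÷ 8.090615 mcg/mL = 7.203577 mL/hr
Time remaining = 189.6264 mL ÷ 7.203577 mL/hr = 26.32393 hr

26.3 hours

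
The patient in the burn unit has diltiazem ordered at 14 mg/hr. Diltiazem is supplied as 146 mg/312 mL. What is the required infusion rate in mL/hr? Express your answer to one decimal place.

Concentration = 146 mg ÷ 312 mL = 0.4679487 mg/mL
Rate = 14 mg/hr ÷ 0.4679487 mg/mL = 29.91781 mL/hr

29.9 mL/hr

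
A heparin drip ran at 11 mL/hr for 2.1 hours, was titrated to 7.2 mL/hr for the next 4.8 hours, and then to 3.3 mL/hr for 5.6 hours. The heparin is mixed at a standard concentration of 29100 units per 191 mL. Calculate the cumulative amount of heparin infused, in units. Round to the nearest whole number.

Concentration = 29100 units ÷ 191 mL = 152.356 units/mL
Stage 1: 11 mL/hr × 2.1 hr = 23.1 mL → 23.1 mL × 152.356 units/mL = 3519.424 units
Stage 2: 7.2 mL/hr × 4.8 hr = 34.56 mL → 34.56 mL × 152.356 units/mL = 5265.424 units
Stage 3: 3.3 mL/hr × 5.6 hr = 18.48 mL → 18.48 mL × 152.356 units/mL = 2815.539 units
Total = 3519.424 + 5265.424 + 2815.539 = 11600.39 units

11600 units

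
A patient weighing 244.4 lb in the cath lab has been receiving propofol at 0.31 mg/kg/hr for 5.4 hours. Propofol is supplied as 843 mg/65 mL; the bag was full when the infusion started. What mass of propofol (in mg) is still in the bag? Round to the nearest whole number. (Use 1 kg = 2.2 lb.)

Weight = 244.4 lb ÷ 2.2 lb/kg = 111.0909 kg
Dose = 0.31 mg/kg/hr × 111.0909 kg = 34.43818 mg/hr
Concentration = 843 mg ÷ 65 mL = 12.96923 mg/mL
Rate = 34.43818 mg/hr ÷ 12.96923 mg/mL = 2.655376 mL/hr
Volume infused = 2.655376 mL/hr × 5.4 hr = 14.33903 mL
Volume remaining = 65 − 14.33903 = 50.66097 mL
Drug remaining = 50.66097 mL × 12.96923 mg/mL = 657.0338 mg

657 mg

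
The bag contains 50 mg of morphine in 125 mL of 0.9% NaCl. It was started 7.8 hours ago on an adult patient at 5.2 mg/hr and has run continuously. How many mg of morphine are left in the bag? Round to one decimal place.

9.4 mg

Concentration = 50 mg ÷ 125 mL = 0.4 mg/mL
Rate = 5.2 mg/hr ÷ 0.4 mg/mL = 13 mL/hr
Volume infused = 13 mL/hr × 7.8 hr = 101.4 mL
Volume remaining = 125 − 101.4 = 23.6 mL
Drug remaining = 23.6 mL × 0.4 mg/mL = 9.44 mg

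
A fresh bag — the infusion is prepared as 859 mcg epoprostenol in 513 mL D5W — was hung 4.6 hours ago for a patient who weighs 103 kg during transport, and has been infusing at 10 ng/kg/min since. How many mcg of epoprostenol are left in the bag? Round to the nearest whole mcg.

575 mcg

Dose = 10 ng/kg/min × 103 kg = 1030 ng/min
1030 ng/min × 60 min/hr = 61800 ng/hr
Concentration = 859 mcg ÷ 513 mL = 1.674464 mcg/mL = 1674.464 ng/mL
Rate = 61800 ng/hr ÷ 1674.464 ng/mL = 36.90733 mL/hr
Volume infused = 36.90733 mL/hr × 4.6 hr = 169.7737 mL
Volume remaining = 513 − 169.7737 = 343.2263 mL
Drug remaining = 343.2263 mL × 1674.464 ng/mL = 574720 ng = 574.72 mcg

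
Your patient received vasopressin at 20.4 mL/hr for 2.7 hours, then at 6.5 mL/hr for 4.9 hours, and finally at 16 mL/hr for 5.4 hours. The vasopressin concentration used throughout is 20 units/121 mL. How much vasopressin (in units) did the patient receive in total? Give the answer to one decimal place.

28.6 units

Concentration = 20 units ÷ 121 mL = 0.1652893 units/mL
Stage 1: 20.4 mL/hr × 2.7 hr = 55.08 mL → 55.08 mL × 0.1652893 units/mL = 9.104132 units
Stage 2: 6.5 mL/hr × 4.9 hr = 31.85 mL → 31.85 mL × 0.1652893 units/mL = 5.264463 units
Stage 3: 16 mL/hr × 5.4 hr = 86.4 mL → 86.4 mL × 0.1652893 units/mL = 14.28099 units
Total = 9.104132 + 5.264463 + 14.28099 = 28.64959 units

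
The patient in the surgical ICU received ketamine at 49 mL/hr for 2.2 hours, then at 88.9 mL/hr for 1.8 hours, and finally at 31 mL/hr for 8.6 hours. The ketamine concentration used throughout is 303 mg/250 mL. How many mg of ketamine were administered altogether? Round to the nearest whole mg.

648 mg

Concentration = 303 mg ÷ 250 mL = 1.212 mg/mL
Stage 1: 49 mL/hr × 2.2 hr = 107.8 mL → 107.8 mL × 1.212 mg/mL = 130.6536 mg
Stage 2: 88.9 mL/hr × 1.8 hr = 160.02 mL → 160.02 mL × 1.212 mg/mL = 193.9442 mg
Stage 3: 31 mL/hr × 8.6 hr = 266.6 mL → 266.6 mL × 1.212 mg/mL = 323.1192 mg
Total = 130.6536 + 193.9442 + 323.1192 = 647.717 mg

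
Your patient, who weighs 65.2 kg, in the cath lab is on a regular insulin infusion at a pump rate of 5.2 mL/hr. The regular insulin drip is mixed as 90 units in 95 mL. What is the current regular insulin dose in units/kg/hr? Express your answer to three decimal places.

Concentration = 90 units ÷ 95 mL = 0.9473684 units/mL
Drug rate = 5.2 mL/hr × 0.9473684 units/mL = 4.926316 units/hr
4.926316 units/hr ÷ 65.2 kg = 0.07555699 units/kg/hr

0.076 units/kg/hr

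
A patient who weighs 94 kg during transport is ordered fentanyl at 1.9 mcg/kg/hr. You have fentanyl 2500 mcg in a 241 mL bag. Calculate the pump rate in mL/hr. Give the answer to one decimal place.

17.2 mL/hr

Dose = 1.9 mcg/kg/hr × 94 kg = 178.6 mcg/hr
Concentration = 2500 mcg ÷ 241 mL = 10.37344 mcg/mL
Rate = 178.6 mcg/hr ÷ 10.37344 mcg/mL = 17.21704 mL/hr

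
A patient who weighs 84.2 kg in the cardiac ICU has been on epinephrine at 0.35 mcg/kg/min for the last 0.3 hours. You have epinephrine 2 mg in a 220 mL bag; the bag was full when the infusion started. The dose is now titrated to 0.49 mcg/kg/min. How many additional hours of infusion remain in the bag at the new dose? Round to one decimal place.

Initial rate:
Dose = 0.35 mcg/kg/min × 84.2 kg = 29.47 mcg/min
29.47 mcg/min × 60 min/hr = 1768.2 mcg/hr
Concentration = 2 mg ÷ 220 mL = 0.009090909 mg/mL = 9.090909 mcg/mL
Rate = 1768.2 mcg/hr ÷ 9.090909 mcg/mL = 194.502 mL/hr
Volume infused so far = 194.502 mL/hr × 0.3 hr = 58.3506 mL
Volume remaining = 220 − 58.3506 = 161.6494 mL
New rate:
Dose = 0.49 mcg/kg/min × 84.2 kg = 41.258 mcg/min
41.258 mcg/min × 60 min/hr = 2475.48 mcg/hr
Rate = 2475.48 mcg/hr ÷ 9.090909 mcg/mL = 272.3028 mL/hr
Time remaining = 161.6494 mL ÷ 272.3028 mL/hr = 0.5936384 hr

0.6 hours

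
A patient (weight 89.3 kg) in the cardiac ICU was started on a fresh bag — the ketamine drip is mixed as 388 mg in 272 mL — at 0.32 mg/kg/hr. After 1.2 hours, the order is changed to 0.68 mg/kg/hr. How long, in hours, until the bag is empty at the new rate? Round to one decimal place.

5.8 hours

Initial rate:
Dose = 0.32 mg/kg/hr × 89.3 kg = 28.576 mg/hr
Concentration = 388 mg ÷ 272 mL = 1.426471 mg/mL
Rate = 28.576 mg/hr ÷ 1.426471 mg/mL = 20.03266 mL/hr
Volume infused so far = 20.03266 mL/hr × 1.2 hr = 24.03919 mL
Volume remaining = 272 − 24.03919 = 247.9608 mL
New rate:
Dose = 0.68 mg/kg/hr × 89.3 kg = 60.724 mg/hr
Rate = 60.724 mg/hr ÷ 1.426471 mg/mL = 42.5694 mL/hr
Time remaining = 247.9608 mL ÷ 42.5694 mL/hr = 5.82486 hr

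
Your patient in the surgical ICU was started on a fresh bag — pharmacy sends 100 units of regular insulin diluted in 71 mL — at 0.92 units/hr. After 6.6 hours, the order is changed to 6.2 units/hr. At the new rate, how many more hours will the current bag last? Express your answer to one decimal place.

15.1 hours

Initial rate:
Concentration = 100 units ÷ 71 mL = 1.408451 units/mL
Rate = 0.92 units/hr ÷ 1.408451 units/mL = 0.6532 mL/hr
Volume infused so far = 0.6532 mL/hr × 6.6 hr = 4.31112 mL
Volume remaining = 71 − 4.31112 = 66.68888 mL
New rate:
Rate = 6.2 units/hr ÷ 1.408451 units/mL = 4.402 mL/hr
Time remaining = 66.68888 mL ÷ 4.402 mL/hr = 15.14968 hr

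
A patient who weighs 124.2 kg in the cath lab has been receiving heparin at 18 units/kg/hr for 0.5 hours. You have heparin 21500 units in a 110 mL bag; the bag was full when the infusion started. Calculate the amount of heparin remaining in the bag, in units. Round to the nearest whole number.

20382 units

Dose = 18 units/kg/hr × 124.2 kg = 2235.6 units/hr
Concentration = 21500 units ÷ 110 mL = 195.4545 units/mL
Rate = 2235.6 units/hr ÷ 195.4545 units/mL = 11.43795 mL/hr
Volume infused = 11.43795 mL/hr × 0.5 hr = 5.718977 mL
Volume remaining = 110 − 5.718977 = 104.281 mL
Drug remaining = 104.281 mL × 195.4545 units/mL = 20382.2 units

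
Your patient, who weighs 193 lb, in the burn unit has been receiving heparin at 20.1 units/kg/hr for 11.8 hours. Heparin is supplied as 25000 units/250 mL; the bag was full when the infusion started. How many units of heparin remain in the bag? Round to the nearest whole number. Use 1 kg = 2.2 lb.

Weight = 193 lb ÷ 2.2 lb/kg = 87.72727 kg
Dose = 20.1 units/kg/hr × 87.72727 kg = 1763.318 units/hr
Concentration = 25000 units ÷ 250 mL = 100 units/mL
Rate = 1763.318 units/hr ÷ 100 units/mL = 17.63318 mL/hr
Volume infused = 17.63318 mL/hr × 11.8 hr = 208.0715 mL
Volume remaining = 250 − 208.0715 = 41.92845 mL
Drug remaining = 41.92845 mL × 100 units/mL = 4192.845 units

4193 units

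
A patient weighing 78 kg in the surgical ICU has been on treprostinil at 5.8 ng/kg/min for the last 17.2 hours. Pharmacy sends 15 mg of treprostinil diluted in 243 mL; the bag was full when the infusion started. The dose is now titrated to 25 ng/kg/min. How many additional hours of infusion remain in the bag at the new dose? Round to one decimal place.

Initial rate:
Dose = 5.8 ng/kg/min × 78 kg = 452.4 ng/min
452.4 ng/min × 60 min/hr = 27144 ng/hr
Concentration = 15 mg ÷ 243 mL = 0.0617284 mg/mL = 61728.4 ng/mL
Rate = 27144 ng/hr ÷ 61728.4 ng/mL = 0.4397328 mL/hr
Volume infused so far = 0.4397328 mL/hr × 17.2 hr = 7.563404 mL
Volume remaining = 243 − 7.563404 = 235.4366 mL
New rate:
Dose = 25 ng/kg/min × 78 kg = 1950 ng/min
1950 ng/min × 60 min/hr = 117000 ng/hr
Rate = 117000 ng/hr ÷ 61728.4 ng/mL = 1.8954 mL/hr
Time remaining = 235.4366 mL ÷ 1.8954 mL/hr = 124.2147 hr

124.2 hours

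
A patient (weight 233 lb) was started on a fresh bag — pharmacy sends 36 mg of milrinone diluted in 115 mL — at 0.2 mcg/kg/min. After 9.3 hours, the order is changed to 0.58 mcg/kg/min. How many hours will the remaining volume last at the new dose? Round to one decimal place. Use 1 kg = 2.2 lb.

Initial rate:
Weight = 233 lb ÷ 2.2 lb/kg = 105.9091 kg
Dose = 0.2 mcg/kg/min × 105.9091 kg = 21.18182 mcg/min
21.18182 mcg/min × 60 min/hr = 1270.909 mcg/hr
Concentration = 36 mg ÷ 115 mL = 0.3130435 mg/mL = 313.0435 mcg/mL
Rate = 1270.909 mcg/hr ÷ 313.0435 mcg/mL = 4.059848 mL/hr
Volume infused so far = 4.059848 mL/hr × 9.3 hr = 37.75659 mL
Volume remaining = 115 − 37.75659 = 77.24341 mL
New rate:
Dose = 0.58 mcg/kg/min × 105.9091 kg = 61.42727 mcg/min
61.42727 mcg/min × 60 min/hr = 3685.636 mcg/hr
Rate = 3685.636 mcg/hr ÷ 313.0435 mcg/mL = 11.77356 mL/hr
Time remaining = 77.24341 mL ÷ 11.77356 mL/hr = 6.560752 hr

6.6 hours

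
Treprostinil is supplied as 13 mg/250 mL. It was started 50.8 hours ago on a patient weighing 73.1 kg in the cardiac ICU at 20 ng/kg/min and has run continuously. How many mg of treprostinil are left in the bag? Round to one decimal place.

Dose = 20 ng/kg/min × 73.1 kg = 1462 ng/min
1462 ng/min × 60 min/hr = 87720 ng/hr
Concentration = 13 mg ÷ 250 mL = 0.052 mg/mL = 52000 ng/mL
Rate = 87720 ng/hr ÷ 52000 ng/mL = 1.686923 mL/hr
Volume infused = 1.686923 mL/hr × 50.8 hr = 85.69569 mL
Volume remaining = 250 − 85.69569 = 164.3043 mL
Drug remaining = 164.3043 mL × 52000 ng/mL = 8543824 ng = 8.543824 mg

8.5 mg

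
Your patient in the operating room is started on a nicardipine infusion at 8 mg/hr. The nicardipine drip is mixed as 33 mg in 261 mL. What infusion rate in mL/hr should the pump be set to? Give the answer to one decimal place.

63.3 mL/hr

Concentration = 33 mg ÷ 261 mL = 0.1264368 mg/mL
Rate = 8 mg/hr ÷ 0.1264368 mg/mL = 63.27273 mL/hr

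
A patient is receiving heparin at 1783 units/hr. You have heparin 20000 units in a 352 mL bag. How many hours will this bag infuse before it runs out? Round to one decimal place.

Concentration = 20000 units ÷ 352 mL = 56.81818 units/mL
Rate = 1783 units/hr ÷ 56.81818 units/mL = 31.3808 mL/hr
Duration = 352 mL ÷ 31.3808 mL/hr = 11.21705 hr

11.2 hours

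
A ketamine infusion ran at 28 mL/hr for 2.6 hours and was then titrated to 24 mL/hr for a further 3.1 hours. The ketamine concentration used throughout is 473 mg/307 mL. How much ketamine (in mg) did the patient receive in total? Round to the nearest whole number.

Concentration = 473 mg ÷ 307 mL = 1.540717 mg/mL
Stage 1: 28 mL/hr × 2.6 hr = 72.8 mL → 72.8 mL × 1.540717 mg/mL = 112.1642 mg
Stage 2: 24 mL/hr × 3.1 hr = 74.4 mL → 74.4 mL × 1.540717 mg/mL = 114.6293 mg
Total = 112.1642 + 114.6293 = 226.7935 mg

227 mg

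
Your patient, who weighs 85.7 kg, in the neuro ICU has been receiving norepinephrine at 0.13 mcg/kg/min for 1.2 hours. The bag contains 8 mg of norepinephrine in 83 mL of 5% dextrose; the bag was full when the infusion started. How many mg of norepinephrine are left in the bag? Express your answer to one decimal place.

7.2 mg

Dose = 0.13 mcg/kg/min × 85.7 kg = 11.141 mcg/min
11.141 mcg/min × 60 min/hr = 668.46 mcg/hr
Concentration = 8 mg ÷ 83 mL = 0.09638554 mg/mL = 96.38554 mcg/mL
Rate = 668.46 mcg/hr ÷ 96.38554 mcg/mL = 6.935272 mL/hr
Volume infused = 6.935272 mL/hr × 1.2 hr = 8.322327 mL
Volume remaining = 83 − 8.322327 = 74.67767 mL
Drug remaining = 74.67767 mL × 96.38554 mcg/mL = 7197.848 mcg = 7.197848 mg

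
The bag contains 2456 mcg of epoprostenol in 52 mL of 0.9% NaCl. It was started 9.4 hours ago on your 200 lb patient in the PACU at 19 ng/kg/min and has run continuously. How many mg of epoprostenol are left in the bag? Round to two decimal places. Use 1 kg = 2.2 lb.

1.48 mg

Weight = 200 lb ÷ 2.2 lb/kg = 90.90909 kg
Dose = 19 ng/kg/min × 90.90909 kg = 1727.273 ng/min
1727.273 ng/min × 60 min/hr = 103636.4 ng/hr
Concentration = 2456 mcg ÷ 52 mL = 47.23077 mcg/mL = 47230.77 ng/mL
Rate = 103636.4 ng/hr ÷ 47230.77 ng/mL = 2.194255 mL/hr
Volume infused = 2.194255 mL/hr × 9.4 hr = 20.626 mL
Volume remaining = 52 − 20.626 = 31.374 mL
Drug remaining = 31.374 mL × 47230.77 ng/mL = 1481818 ng = 1.481818 mg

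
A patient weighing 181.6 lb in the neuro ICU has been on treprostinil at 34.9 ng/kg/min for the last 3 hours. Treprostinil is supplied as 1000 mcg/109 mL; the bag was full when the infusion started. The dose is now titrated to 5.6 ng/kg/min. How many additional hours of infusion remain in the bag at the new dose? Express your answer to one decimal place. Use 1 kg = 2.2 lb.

17.4 hours

Initial rate:
Weight = 181.6 lb ÷ 2.2 lb/kg = 82.54545 kg
Dose = 34.9 ng/kg/min × 82.54545 kg = 2880.836 ng/min
2880.836 ng/min × 60 min/hr = 172850.2 ng/hr
Concentration = 1000 mcg ÷ 109 mL = 9.174312 mcg/mL = 9174.312 ng/mL
Rate = 172850.2 ng/hr ÷ 9174.312 ng/mL = 18.84067 mL/hr
Volume infused so far = 18.84067 mL/hr × 3 hr = 56.52201 mL
Volume remaining = 109 − 56.52201 = 52.47799 mL
New rate:
Dose = 5.6 ng/kg/min × 82.54545 kg = 462.2545 ng/min
462.2545 ng/min × 60 min/hr = 27735.27 ng/hr
Rate = 27735.27 ng/hr ÷ 9174.312 ng/mL = 3.023145 mL/hr
Time remaining = 52.47799 mL ÷ 3.023145 mL/hr = 17.35874 hr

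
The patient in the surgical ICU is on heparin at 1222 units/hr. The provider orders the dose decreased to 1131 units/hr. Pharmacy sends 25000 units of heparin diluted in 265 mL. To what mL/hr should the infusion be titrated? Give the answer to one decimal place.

12.0 mL/hr

Concentration = 25000 units ÷ 265 mL = 94.33962 units/mL
Rate = 1131 units/hr ÷ 94.33962 units/mL = 11.9886 mL/hr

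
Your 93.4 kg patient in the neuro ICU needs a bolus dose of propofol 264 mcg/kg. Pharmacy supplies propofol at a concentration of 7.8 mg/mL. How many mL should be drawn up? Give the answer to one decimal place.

3.2 mL

Dose = 264 mcg/kg × 93.4 kg = 24657.6 mcg
Concentration = 7.8 mg/mL = 7800 mcg/mL
Volume = 24657.6 mcg ÷ 7800 mcg/mL = 3.161231 mL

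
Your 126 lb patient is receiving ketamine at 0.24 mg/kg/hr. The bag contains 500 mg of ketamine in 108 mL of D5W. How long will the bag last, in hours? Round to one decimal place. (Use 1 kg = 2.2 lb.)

36.4 hours

Weight = 126 lb ÷ 2.2 lb/kg = 57.27273 kg
Dose = 0.24 mg/kg/hr × 57.27273 kg = 13.74545 mg/hr
Concentration = 500 mg ÷ 108 mL = 4.62963 mg/mL
Rate = 13.74545 mg/hr ÷ 4.62963 mg/mL = 2.969018 mL/hr
Duration = 108 mL ÷ 2.969018 mL/hr = 36.37566 hr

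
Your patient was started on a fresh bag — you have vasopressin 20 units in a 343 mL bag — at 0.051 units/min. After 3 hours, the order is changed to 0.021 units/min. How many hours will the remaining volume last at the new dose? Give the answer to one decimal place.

Initial rate:
0.051 units/min × 60 min/hr = 3.06 units/hr
Concentration = 20 units ÷ 343 mL = 0.05830904 units/mL
Rate = 3.06 units/hr ÷ 0.05830904 units/mL = 52.479 mL/hr
Volume infused so far = 52.479 mL/hr × 3 hr = 157.437 mL
Volume remaining = 343 − 157.437 = 185.563 mL
New rate:
0.021 units/min × 60 min/hr = 1.26 units/hr
Rate = 1.26 units/hr ÷ 0.05830904 units/mL = 21.609 mL/hr
Time remaining = 185.563 mL ÷ 21.609 mL/hr = 8.587302 hr

8.6 hours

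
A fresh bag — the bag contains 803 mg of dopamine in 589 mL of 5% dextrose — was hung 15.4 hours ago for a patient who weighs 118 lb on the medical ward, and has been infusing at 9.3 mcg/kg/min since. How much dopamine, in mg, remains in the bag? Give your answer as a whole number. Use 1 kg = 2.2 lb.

Weight = 118 lb ÷ 2.2 lb/kg = 53.63636 kg
Dose = 9.3 mcg/kg/min × 53.63636 kg = 498.8182 mcg/min
498.8182 mcg/min × 60 min/hr = 29929.09 mcg/hr
Concentration = 803 mg ÷ 589 mL = 1.363328 mg/mL = 1363.328 mcg/mL
Rate = 29929.09 mcg/hr ÷ 1363.328 mcg/mL = 21.95297 mL/hr
Volume infused = 21.95297 mL/hr × 15.4 hr = 338.0757 mL
Volume remaining = 589 − 338.0757 = 250.9243 mL
Drug remaining = 250.9243 mL × 1363.328 mcg/mL = 342092 mcg = 342.092 mg

342 mg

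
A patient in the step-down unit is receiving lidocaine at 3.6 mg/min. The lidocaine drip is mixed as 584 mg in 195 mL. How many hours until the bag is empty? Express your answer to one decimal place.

3.6 mg/min × 60 min/hr = 216 mg/hr
Concentration = 584 mg ÷ 195 mL = 2.994872 mg/mL
Rate = 216 mg/hr ÷ 2.994872 mg/mL = 72.12329 mL/hr
Duration = 195 mL ÷ 72.12329 mL/hr = 2.703704 hr

2.7 hours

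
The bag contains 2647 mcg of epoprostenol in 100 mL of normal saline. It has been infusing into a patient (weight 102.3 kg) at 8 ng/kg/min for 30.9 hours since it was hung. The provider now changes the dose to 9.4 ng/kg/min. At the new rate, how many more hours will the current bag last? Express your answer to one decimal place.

Initial rate:
Dose = 8 ng/kg/min × 102.3 kg = 818.4 ng/min
818.4 ng/min × 60 min/hr = 49104 ng/hr
Concentration = 2647 mcg ÷ 100 mL = 26.47 mcg/mL = 26470 ng/mL
Rate = 49104 ng/hr ÷ 26470 ng/mL = 1.855081 mL/hr
Volume infused so far = 1.855081 mL/hr × 30.9 hr = 57.32201 mL
Volume remaining = 100 − 57.32201 = 42.67799 mL
New rate:
Dose = 9.4 ng/kg/min × 102.3 kg = 961.62 ng/min
961.62 ng/min × 60 min/hr = 57697.2 ng/hr
Rate = 57697.2 ng/hr ÷ 26470 ng/mL = 2.17972 mL/hr
Time remaining = 42.67799 mL ÷ 2.17972 mL/hr = 19.57957 hr

19.6 hours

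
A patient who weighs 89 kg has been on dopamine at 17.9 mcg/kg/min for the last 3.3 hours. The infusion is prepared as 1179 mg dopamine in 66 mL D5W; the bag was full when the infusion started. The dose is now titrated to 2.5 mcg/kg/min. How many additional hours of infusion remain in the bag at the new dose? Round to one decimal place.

Initial rate:
Dose = 17.9 mcg/kg/min × 89 kg = 1593.1 mcg/min
1593.1 mcg/min × 60 min/hr = 95586 mcg/hr
Concentration = 1179 mg ÷ 66 mL = 17.86364 mg/mL = 17863.64 mcg/mL
Rate = 95586 mcg/hr ÷ 17863.64 mcg/mL = 5.35087 mL/hr
Volume infused so far = 5.35087 mL/hr × 3.3 hr = 17.65787 mL
Volume remaining = 66 − 17.65787 = 48.34213 mL
New rate:
Dose = 2.5 mcg/kg/min × 89 kg = 222.5 mcg/min
222.5 mcg/min × 60 min/hr = 13350 mcg/hr
Rate = 13350 mcg/hr ÷ 17863.64 mcg/mL = 0.7473282 mL/hr
Time remaining = 48.34213 mL ÷ 0.7473282 mL/hr = 64.68661 hr

64.7 hours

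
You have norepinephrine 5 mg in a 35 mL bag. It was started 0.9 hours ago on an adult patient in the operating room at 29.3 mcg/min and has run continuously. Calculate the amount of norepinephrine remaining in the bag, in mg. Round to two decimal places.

29.3 mcg/min × 60 min/hr = 1758 mcg/hr
Concentration = 5 mg ÷ 35 mL = 0.1428571 mg/mL = 142.8571 mcg/mL
Rate = 1758 mcg/hr ÷ 142.8571 mcg/mL = 12.306 mL/hr
Volume infused = 12.306 mL/hr × 0.9 hr = 11.0754 mL
Volume remaining = 35 − 11.0754 = 23.9246 mL
Drug remaining = 23.9246 mL × 142.8571 mcg/mL = 3417.8 mcg = 3.4178 mg

3.42 mg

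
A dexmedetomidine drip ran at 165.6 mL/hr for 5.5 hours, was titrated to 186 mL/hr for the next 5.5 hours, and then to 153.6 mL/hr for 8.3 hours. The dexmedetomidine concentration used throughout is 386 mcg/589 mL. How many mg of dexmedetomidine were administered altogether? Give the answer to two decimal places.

Concentration = 386 mcg ÷ 589 mL = 0.655348 mcg/mL
Stage 1: 165.6 mL/hr × 5.5 hr = 910.8 mL → 910.8 mL × 0.655348 mcg/mL = 596.891 mcg
Stage 2: 186 mL/hr × 5.5 hr = 1023 mL → 1023 mL × 0.655348 mcg/mL = 670.4211 mcg
Stage 3: 153.6 mL/hr × 8.3 hr = 1274.88 mL → 1274.88 mL × 0.655348 mcg/mL = 835.4901 mcg
Total = 596.891 + 670.4211 + 835.4901 = 2102.802 mcg = 2.102802 mg

2.10 mg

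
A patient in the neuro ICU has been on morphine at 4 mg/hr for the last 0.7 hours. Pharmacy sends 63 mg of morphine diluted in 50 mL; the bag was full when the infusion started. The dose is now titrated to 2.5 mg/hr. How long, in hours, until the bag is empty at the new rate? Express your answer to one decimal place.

Initial rate:
Concentration = 63 mg ÷ 50 mL = 1.26 mg/mL
Rate = 4 mg/hr ÷ 1.26 mg/mL = 3.174603 mL/hr
Volume infused so far = 3.174603 mL/hr × 0.7 hr = 2.222222 mL
Volume remaining = 50 − 2.222222 = 47.77778 mL
New rate:
Rate = 2.5 mg/hr ÷ 1.26 mg/mL = 1.984127 mL/hr
Time remaining = 47.77778 mL ÷ 1.984127 mL/hr = 24.08 hr

24.1 hours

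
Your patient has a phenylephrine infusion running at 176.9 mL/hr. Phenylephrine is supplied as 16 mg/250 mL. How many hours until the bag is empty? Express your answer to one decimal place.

Duration = 250 mL ÷ 176.9 mL/hr = 1.413228 hr

1.4 hours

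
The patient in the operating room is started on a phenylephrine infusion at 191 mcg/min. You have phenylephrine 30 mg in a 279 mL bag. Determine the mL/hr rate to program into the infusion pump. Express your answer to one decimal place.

191 mcg/min × 60 min/hr = 11460 mcg/hr
Concentration = 30 mg ÷ 279 mL = 0.1075269 mg/mL = 107.5269 mcg/mL
Rate = 11460 mcg/hr ÷ 107.5269 mcg/mL = 106.578 mL/hr

106.6 mL/hr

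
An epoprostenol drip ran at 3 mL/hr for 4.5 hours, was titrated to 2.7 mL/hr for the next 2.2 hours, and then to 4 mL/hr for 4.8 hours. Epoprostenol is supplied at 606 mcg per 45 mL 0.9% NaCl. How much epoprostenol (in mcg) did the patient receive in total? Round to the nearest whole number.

520 mcg

Concentration = 606 mcg ÷ 45 mL = 13.46667 mcg/mL
Stage 1: 3 mL/hr × 4.5 hr = 13.5 mL → 13.5 mL × 13.46667 mcg/mL = 181.8 mcg
Stage 2: 2.7 mL/hr × 2.2 hr = 5.94 mL → 5.94 mL × 13.46667 mcg/mL = 79.992 mcg
Stage 3: 4 mL/hr × 4.8 hr = 19.2 mL → 19.2 mL × 13.46667 mcg/mL = 258.56 mcg
Total = 181.8 + 79.992 + 258.56 = 520.352 mcg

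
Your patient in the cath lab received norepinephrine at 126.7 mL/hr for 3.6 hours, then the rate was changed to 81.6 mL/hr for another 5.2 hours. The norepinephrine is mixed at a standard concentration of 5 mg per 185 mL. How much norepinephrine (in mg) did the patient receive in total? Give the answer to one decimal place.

23.8 mg

Concentration = 5 mg ÷ 185 mL = 0.02702703 mg/mL
Stage 1: 126.7 mL/hr × 3.6 hr = 456.12 mL → 456.12 mL × 0.02702703 mg/mL = 12.32757 mg
Stage 2: 81.6 mL/hr × 5.2 hr = 424.32 mL → 424.32 mL × 0.02702703 mg/mL = 11.46811 mg
Total = 12.32757 + 11.46811 = 23.79568 mg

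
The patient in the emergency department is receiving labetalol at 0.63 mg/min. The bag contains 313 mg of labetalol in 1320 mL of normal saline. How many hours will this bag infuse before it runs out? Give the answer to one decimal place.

0.63 mg/min × 60 min/hr = 37.8 mg/hr
Concentration = 313 mg ÷ 1320 mL = 0.2371212 mg/mL
Rate = 37.8 mg/hr ÷ 0.2371212 mg/mL = 159.4121 mL/hr
Duration = 1320 mL ÷ 159.4121 mL/hr = 8.280423 hr

8.3 hours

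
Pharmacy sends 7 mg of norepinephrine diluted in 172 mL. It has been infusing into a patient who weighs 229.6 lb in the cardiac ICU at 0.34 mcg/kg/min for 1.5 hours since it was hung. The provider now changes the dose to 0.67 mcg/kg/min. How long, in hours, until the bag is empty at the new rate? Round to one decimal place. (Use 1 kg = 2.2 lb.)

0.9 hours

Initial rate:
Weight = 229.6 lb ÷ 2.2 lb/kg = 104.3636 kg
Dose = 0.34 mcg/kg/min × 104.3636 kg = 35.48364 mcg/min
35.48364 mcg/min × 60 min/hr = 2129.018 mcg/hr
Concentration = 7 mg ÷ 172 mL = 0.04069767 mg/mL = 40.69767 mcg/mL
Rate = 2129.018 mcg/hr ÷ 40.69767 mcg/mL = 52.31302 mL/hr
Volume infused so far = 52.31302 mL/hr × 1.5 hr = 78.46953 mL
Volume remaining = 172 − 78.46953 = 93.53047 mL
New rate:
Dose = 0.67 mcg/kg/min × 104.3636 kg = 69.92364 mcg/min
69.92364 mcg/min × 60 min/hr = 4195.418 mcg/hr
Rate = 4195.418 mcg/hr ÷ 40.69767 mcg/mL = 103.0874 mL/hr
Time remaining = 93.53047 mL ÷ 103.0874 mL/hr = 0.9072928 hr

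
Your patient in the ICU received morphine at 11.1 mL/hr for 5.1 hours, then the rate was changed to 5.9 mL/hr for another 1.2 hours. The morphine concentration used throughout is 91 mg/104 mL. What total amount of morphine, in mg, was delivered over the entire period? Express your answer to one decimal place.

55.7 mg

Concentration = 91 mg ÷ 104 mL = 0.875 mg/mL
Stage 1: 11.1 mL/hr × 5.1 hr = 56.61 mL → 56.61 mL × 0.875 mg/mL = 49.53375 mg
Stage 2: 5.9 mL/hr × 1.2 hr = 7.08 mL → 7.08 mL × 0.875 mg/mL = 6.195 mg
Total = 49.53375 + 6.195 = 55.72875 mg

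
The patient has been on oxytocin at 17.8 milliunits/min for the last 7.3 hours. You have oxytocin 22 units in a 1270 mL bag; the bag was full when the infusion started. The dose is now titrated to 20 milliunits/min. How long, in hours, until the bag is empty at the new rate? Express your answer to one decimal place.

11.8 hours

Initial rate:
17.8 milliunits/min × 60 min/hr = 1068 milliunits/hr
Concentration = 22 units ÷ 1270 mL = 0.01732283 units/mL = 17.32283 milliunits/mL
Rate = 1068 milliunits/hr ÷ 17.32283 milliunits/mL = 61.65273 mL/hr
Volume infused so far = 61.65273 mL/hr × 7.3 hr = 450.0649 mL
Volume remaining = 1270 − 450.0649 = 819.9351 mL
New rate:
20 milliunits/min × 60 min/hr = 1200 milliunits/hr
Rate = 1200 milliunits/hr ÷ 17.32283 milliunits/mL = 69.27273 mL/hr
Time remaining = 819.9351 mL ÷ 69.27273 mL/hr = 11.83633 hr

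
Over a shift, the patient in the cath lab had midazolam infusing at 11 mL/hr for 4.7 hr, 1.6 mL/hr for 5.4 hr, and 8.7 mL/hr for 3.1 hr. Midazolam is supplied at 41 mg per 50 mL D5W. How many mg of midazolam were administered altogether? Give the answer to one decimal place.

71.6 mg

Concentration = 41 mg ÷ 50 mL = 0.82 mg/mL
Stage 1: 11 mL/hr × 4.7 hr = 51.7 mL → 51.7 mL × 0.82 mg/mL = 42.394 mg
Stage 2: 1.6 mL/hr × 5.4 hr = 8.64 mL → 8.64 mL × 0.82 mg/mL = 7.0848 mg
Stage 3: 8.7 mL/hr × 3.1 hr = 26.97 mL → 26.97 mL × 0.82 mg/mL = 22.1154 mg
Total = 42.394 + 7.0848 + 22.1154 = 71.5942 mg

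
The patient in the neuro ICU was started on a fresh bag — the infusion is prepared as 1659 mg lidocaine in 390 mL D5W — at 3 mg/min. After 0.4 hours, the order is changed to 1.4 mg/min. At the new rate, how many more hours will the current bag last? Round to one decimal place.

18.9 hours

Initial rate:
3 mg/min × 60 min/hr = 180 mg/hr
Concentration = 1659 mg ÷ 390 mL = 4.253846 mg/mL
Rate = 180 mg/hr ÷ 4.253846 mg/mL = 42.31465 mL/hr
Volume infused so far = 42.31465 mL/hr × 0.4 hr = 16.92586 mL
Volume remaining = 390 − 16.92586 = 373.0741 mL
New rate:
1.4 mg/min × 60 min/hr = 84 mg/hr
Rate = 84 mg/hr ÷ 4.253846 mg/mL = 19.74684 mL/hr
Time remaining = 373.0741 mL ÷ 19.74684 mL/hr = 18.89286 hr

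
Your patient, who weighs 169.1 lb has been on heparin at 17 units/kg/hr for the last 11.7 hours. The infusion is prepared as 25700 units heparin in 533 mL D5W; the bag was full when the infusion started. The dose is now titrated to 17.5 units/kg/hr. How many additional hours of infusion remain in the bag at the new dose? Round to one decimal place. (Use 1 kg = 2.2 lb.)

Initial rate:
Weight = 169.1 lb ÷ 2.2 lb/kg = 76.86364 kg
Dose = 17 units/kg/hr × 76.86364 kg = 1306.682 units/hr
Concentration = 25700 units ÷ 533 mL = 48.21764 units/mL
Rate = 1306.682 units/hr ÷ 48.21764 units/mL = 27.09967 mL/hr
Volume infused so far = 27.09967 mL/hr × 11.7 hr = 317.0661 mL
Volume remaining = 533 − 317.0661 = 215.9339 mL
New rate:
Dose = 17.5 units/kg/hr × 76.86364 kg = 1345.114 units/hr
Rate = 1345.114 units/hr ÷ 48.21764 units/mL = 27.89671 mL/hr
Time remaining = 215.9339 mL ÷ 27.89671 mL/hr = 7.740478 hr

7.7 hours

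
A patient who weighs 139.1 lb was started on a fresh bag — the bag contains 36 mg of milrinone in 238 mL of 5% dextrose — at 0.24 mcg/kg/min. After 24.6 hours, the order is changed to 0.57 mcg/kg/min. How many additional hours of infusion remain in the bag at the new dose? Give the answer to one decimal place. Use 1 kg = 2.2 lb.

6.3 hours

Initial rate:
Weight = 139.1 lb ÷ 2.2 lb/kg = 63.22727 kg
Dose = 0.24 mcg/kg/min × 63.22727 kg = 15.17455 mcg/min
15.17455 mcg/min × 60 min/hr = 910.4727 mcg/hr
Concentration = 36 mg ÷ 238 mL = 0.1512605 mg/mL = 151.2605 mcg/mL
Rate = 910.4727 mcg/hr ÷ 151.2605 mcg/mL = 6.019236 mL/hr
Volume infused so far = 6.019236 mL/hr × 24.6 hr = 148.0732 mL
Volume remaining = 238 − 148.0732 = 89.92679 mL
New rate:
Dose = 0.57 mcg/kg/min × 63.22727 kg = 36.03955 mcg/min
36.03955 mcg/min × 60 min/hr = 2162.373 mcg/hr
Rate = 2162.373 mcg/hr ÷ 151.2605 mcg/mL = 14.29569 mL/hr
Time remaining = 89.92679 mL ÷ 14.29569 mL/hr = 6.290484 hr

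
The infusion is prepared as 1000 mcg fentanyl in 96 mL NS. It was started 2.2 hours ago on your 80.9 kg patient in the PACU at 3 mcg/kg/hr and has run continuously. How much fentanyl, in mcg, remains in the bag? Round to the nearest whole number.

Dose = 3 mcg/kg/hr × 80.9 kg = 242.7 mcg/hr
Concentration = 1000 mcg ÷ 96 mL = 10.41667 mcg/mL
Rate = 242.7 mcg/hr ÷ 10.41667 mcg/mL = 23.2992 mL/hr
Volume infused = 23.2992 mL/hr × 2.2 hr = 51.25824 mL
Volume remaining = 96 − 51.25824 = 44.74176 mL
Drug remaining = 44.74176 mL × 10.41667 mcg/mL = 466.06 mcg

466 mcg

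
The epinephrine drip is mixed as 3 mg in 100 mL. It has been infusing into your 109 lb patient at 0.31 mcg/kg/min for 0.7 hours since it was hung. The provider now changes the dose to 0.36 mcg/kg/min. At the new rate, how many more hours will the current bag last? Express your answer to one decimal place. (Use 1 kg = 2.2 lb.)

Initial rate:
Weight = 109 lb ÷ 2.2 lb/kg = 49.54545 kg
Dose = 0.31 mcg/kg/min × 49.54545 kg = 15.35909 mcg/min
15.35909 mcg/min × 60 min/hr = 921.5455 mcg/hr
Concentration = 3 mg ÷ 100 mL = 0.03 mg/mL = 30 mcg/mL
Rate = 921.5455 mcg/hr ÷ 30 mcg/mL = 30.71818 mL/hr
Volume infused so far = 30.71818 mL/hr × 0.7 hr = 21.50273 mL
Volume remaining = 100 − 21.50273 = 78.49727 mL
New rate:
Dose = 0.36 mcg/kg/min × 49.54545 kg = 17.83636 mcg/min
17.83636 mcg/min × 60 min/hr = 1070.182 mcg/hr
Rate = 1070.182 mcg/hr ÷ 30 mcg/mL = 35.67273 mL/hr
Time remaining = 78.49727 mL ÷ 35.67273 mL/hr = 2.200484 hr

2.2 hours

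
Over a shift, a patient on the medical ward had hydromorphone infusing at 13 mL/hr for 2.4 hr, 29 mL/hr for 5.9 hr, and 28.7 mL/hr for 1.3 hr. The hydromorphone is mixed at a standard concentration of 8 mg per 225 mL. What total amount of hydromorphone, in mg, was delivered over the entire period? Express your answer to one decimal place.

8.5 mg

Concentration = 8 mg ÷ 225 mL = 0.03555556 mg/mL
Stage 1: 13 mL/hr × 2.4 hr = 31.2 mL → 31.2 mL × 0.03555556 mg/mL = 1.109333 mg
Stage 2: 29 mL/hr × 5.9 hr = 171.1 mL → 171.1 mL × 0.03555556 mg/mL = 6.083556 mg
Stage 3: 28.7 mL/hr × 1.3 hr = 37.31 mL → 37.31 mL × 0.03555556 mg/mL = 1.326578 mg
Total = 1.109333 + 6.083556 + 1.326578 = 8.519467 mg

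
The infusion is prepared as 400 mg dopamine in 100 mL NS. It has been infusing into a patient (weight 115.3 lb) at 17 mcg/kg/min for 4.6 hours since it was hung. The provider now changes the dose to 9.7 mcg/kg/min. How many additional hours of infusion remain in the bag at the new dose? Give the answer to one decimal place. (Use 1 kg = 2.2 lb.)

Initial rate:
Weight = 115.3 lb ÷ 2.2 lb/kg = 52.40909 kg
Dose = 17 mcg/kg/min × 52.40909 kg = 890.9545 mcg/min
890.9545 mcg/min × 60 min/hr = 53457.27 mcg/hr
Concentration = 400 mg ÷ 100 mL = 4 mg/mL = 4000 mcg/mL
Rate = 53457.27 mcg/hr ÷ 4000 mcg/mL = 13.36432 mL/hr
Volume infused so far = 13.36432 mL/hr × 4.6 hr = 61.47586 mL
Volume remaining = 100 − 61.47586 = 38.52414 mL
New rate:
Dose = 9.7 mcg/kg/min × 52.40909 kg = 508.3682 mcg/min
508.3682 mcg/min × 60 min/hr = 30502.09 mcg/hr
Rate = 30502.09 mcg/hr ÷ 4000 mcg/mL = 7.625523 mL/hr
Time remaining = 38.52414 mL ÷ 7.625523 mL/hr = 5.051999 hr

5.1 hours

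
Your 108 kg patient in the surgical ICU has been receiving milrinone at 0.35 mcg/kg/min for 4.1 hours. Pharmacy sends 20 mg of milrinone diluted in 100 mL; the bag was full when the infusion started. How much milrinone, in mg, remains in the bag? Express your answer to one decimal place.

10.7 mg

Dose = 0.35 mcg/kg/min × 108 kg = 37.8 mcg/min
37.8 mcg/min × 60 min/hr = 2268 mcg/hr
Concentration = 20 mg ÷ 100 mL = 0.2 mg/mL = 200 mcg/mL
Rate = 2268 mcg/hr ÷ 200 mcg/mL = 11.34 mL/hr
Volume infused = 11.34 mL/hr × 4.1 hr = 46.494 mL
Volume remaining = 100 − 46.494 = 53.506 mL
Drug remaining = 53.506 mL × 200 mcg/mL = 10701.2 mcg = 10.7012 mg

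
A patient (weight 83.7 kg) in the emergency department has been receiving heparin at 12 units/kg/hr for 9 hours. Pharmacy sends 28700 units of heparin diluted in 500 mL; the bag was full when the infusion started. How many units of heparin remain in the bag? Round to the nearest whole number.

19660 units

Dose = 12 units/kg/hr × 83.7 kg = 1004.4 units/hr
Concentration = 28700 units ÷ 500 mL = 57.4 units/mL
Rate = 1004.4 units/hr ÷ 57.4 units/mL = 17.49826 mL/hr
Volume infused = 17.49826 mL/hr × 9 hr = 157.4843 mL
Volume remaining = 500 − 157.4843 = 342.5157 mL
Drug remaining = 342.5157 mL × 57.4 units/mL = 19660.4 units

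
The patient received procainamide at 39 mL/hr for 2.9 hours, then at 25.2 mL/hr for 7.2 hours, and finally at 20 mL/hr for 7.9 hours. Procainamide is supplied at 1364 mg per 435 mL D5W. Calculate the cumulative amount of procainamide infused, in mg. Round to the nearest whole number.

1419 mg

Concentration = 1364 mg ÷ 435 mL = 3.135632 mg/mL
Stage 1: 39 mL/hr × 2.9 hr = 113.1 mL → 113.1 mL × 3.135632 mg/mL = 354.64 mg
Stage 2: 25.2 mL/hr × 7.2 hr = 181.44 mL → 181.44 mL × 3.135632 mg/mL = 568.9291 mg
Stage 3: 20 mL/hr × 7.9 hr = 158 mL → 158 mL × 3.135632 mg/mL = 495.4299 mg
Total = 354.64 + 568.9291 + 495.4299 = 1418.999 mg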